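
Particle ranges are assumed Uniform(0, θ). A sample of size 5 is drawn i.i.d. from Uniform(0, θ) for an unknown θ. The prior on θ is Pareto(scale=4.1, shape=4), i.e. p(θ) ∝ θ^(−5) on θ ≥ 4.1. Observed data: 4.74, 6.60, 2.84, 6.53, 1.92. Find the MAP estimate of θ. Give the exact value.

θ̂_MAP = 6.60

The Uniform(0, θ) likelihood is θ^(−n) for θ ≥ max(xᵢ), zero otherwise. Here max(xᵢ) = 6.60.
Posterior ∝ θ^(−5) · θ^(−5) = θ^(−10) on θ ≥ max(4.1, 6.60) = 6.60.
This density is strictly decreasing in θ, so the posterior mode lies at the lower boundary of the support.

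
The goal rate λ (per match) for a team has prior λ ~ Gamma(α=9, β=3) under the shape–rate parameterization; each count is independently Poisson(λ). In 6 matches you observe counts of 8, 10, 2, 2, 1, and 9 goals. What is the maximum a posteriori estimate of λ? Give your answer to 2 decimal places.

λ̂_MAP = 4.44

Σxᵢ = 8+10+2+2+1+9 = 32, with n = 6.
Posterior ∝ λ^8e^(−3λ) · λ^32e^(−6λ) = λ^40e^(−9λ), i.e. Gamma(shape=41, rate=9).
The mode of a Gamma(a, b) with a ≥ 1 (shape–rate) is (a−1)/b = 40/9 ≈ 4.44.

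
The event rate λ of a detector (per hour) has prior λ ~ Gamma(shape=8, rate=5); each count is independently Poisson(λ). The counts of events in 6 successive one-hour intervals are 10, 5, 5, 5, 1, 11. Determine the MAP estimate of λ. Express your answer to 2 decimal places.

Σxᵢ = 10+5+5+5+1+11 = 37, with n = 6.
Posterior ∝ λ^7e^(−5λ) · λ^37e^(−6λ) = λ^44e^(−11λ), i.e. Gamma(shape=45, rate=11).
The mode of a Gamma(a, b) with a ≥ 1 (shape–rate) is (a−1)/b = 44/11 ≈ 4.00.

λ̂_MAP = 4.00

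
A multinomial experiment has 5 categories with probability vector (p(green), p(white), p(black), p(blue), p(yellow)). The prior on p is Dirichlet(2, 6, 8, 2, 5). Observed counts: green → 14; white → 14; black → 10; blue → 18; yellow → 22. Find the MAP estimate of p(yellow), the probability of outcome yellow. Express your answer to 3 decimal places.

MAP estimate of p(yellow) = 0.271

The posterior is Dirichlet(αᵢ + nᵢ) = Dirichlet(16, 20, 18, 20, 27).
For a Dirichlet(a₁,…,a_K) with all aᵢ > 1, the mode has j-th component (aⱼ − 1)/(Σaᵢ − K).
Here Σaᵢ = 101 and K = 5, so p(yellow) = (27 − 1)/(101 − 5) = 26/96 ≈ 0.271.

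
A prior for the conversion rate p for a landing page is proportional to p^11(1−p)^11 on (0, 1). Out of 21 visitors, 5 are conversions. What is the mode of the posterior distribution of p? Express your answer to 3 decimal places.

The prior density ∝ p^11(1−p)^11 is the kernel of Beta(12, 12).
Data: 5 successes in 21 trials. The binomial likelihood contributes p^5(1−p)^16, so the posterior is Beta(12+5, 12+16) = Beta(17, 28).
For Beta(a, b) with a, b > 1 the mode is (a−1)/(a+b−2) = 16/43 ≈ 0.372.

p̂_MAP = 0.372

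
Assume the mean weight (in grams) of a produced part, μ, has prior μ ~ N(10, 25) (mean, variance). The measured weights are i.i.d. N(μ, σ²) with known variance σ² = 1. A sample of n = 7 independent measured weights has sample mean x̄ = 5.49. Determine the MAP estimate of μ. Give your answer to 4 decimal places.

n = 7, x̄ = 5.49.
For a Normal prior and Normal likelihood with known variance, the posterior is Normal; its mode equals its mean, the precision-weighted average.
Prior precision 1/σ₀² = 1/25 = 0.04; data precision n/σ² = 7/1 = 7.
μ̂ = (0.04·10 + 7·5.49) / (0.04 + 7) = 38.83/7.04 = 5.515625 ≈ 5.5156.

μ̂_MAP = 5.5156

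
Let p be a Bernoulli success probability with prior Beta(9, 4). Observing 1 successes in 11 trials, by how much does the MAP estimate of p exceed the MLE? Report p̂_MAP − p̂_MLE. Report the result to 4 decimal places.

Posterior is Beta(10, 14); MAP = (10−1)/(24−2) = 9/22 ≈ 0.40909.
MLE ignores the prior: p̂_MLE = k/n = 1/11 ≈ 0.09091.
Difference = 9/22 − 1/11 = 7/22 ≈ 0.3182.

MAP − MLE = 0.3182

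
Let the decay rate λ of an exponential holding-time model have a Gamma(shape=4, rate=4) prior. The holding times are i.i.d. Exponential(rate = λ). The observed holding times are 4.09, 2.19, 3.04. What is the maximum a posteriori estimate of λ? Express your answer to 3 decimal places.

λ̂_MAP = 0.450

The Exponential(rate=λ) likelihood is ∝ λ^n e^(−λΣtᵢ). Here n = 3 and Σtᵢ = 4.09 + 2.19 + 3.04 = 9.32.
Posterior ∝ λ^3e^(−4λ) · λ^3e^(−9.32λ) = λ^6e^(−13.32λ), i.e. Gamma(7, 13.32).
Mode = (a−1)/b = 6/13.32 ≈ 0.450.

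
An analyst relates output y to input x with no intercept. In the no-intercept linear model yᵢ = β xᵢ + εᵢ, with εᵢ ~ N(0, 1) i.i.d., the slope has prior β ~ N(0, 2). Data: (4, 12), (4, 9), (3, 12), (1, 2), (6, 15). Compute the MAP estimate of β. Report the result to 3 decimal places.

β̂_MAP = 2.701

log p(β | y) = −Σ(yᵢ − βxᵢ)²/(2·1) − β²/(2·2) + const.
Setting the derivative to zero: Σxᵢ(yᵢ − βxᵢ)/1 − β/2 = 0, so β = Σxᵢyᵢ / (Σxᵢ² + σ²/τ²).
Σxᵢyᵢ = 4·12 + 4·9 + 3·12 + 1·2 + 6·15 = 212; Σxᵢ² = 78; σ²/τ² = 0.5.
β̂_MAP = 212 / (78 + 0.5) = 212/78.5 ≈ 2.701.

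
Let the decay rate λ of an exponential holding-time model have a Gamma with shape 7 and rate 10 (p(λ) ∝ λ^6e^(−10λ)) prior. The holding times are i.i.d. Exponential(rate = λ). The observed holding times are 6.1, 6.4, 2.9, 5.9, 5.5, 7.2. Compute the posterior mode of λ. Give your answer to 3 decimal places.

The Exponential(rate=λ) likelihood is ∝ λ^n e^(−λΣtᵢ). Here n = 6 and Σtᵢ = 6.1 + 6.4 + 2.9 + 5.9 + 5.5 + 7.2 = 34.
Posterior ∝ λ^6e^(−10λ) · λ^6e^(−34λ) = λ^12e^(−44λ), i.e. Gamma(13, 44).
Mode = (a−1)/b = 12/44 ≈ 0.273.

λ̂_MAP = 0.273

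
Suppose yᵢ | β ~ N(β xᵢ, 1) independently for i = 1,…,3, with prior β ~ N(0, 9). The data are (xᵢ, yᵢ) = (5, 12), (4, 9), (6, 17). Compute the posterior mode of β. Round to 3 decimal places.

log p(β | y) = −Σ(yᵢ − βxᵢ)²/(2·1) − β²/(2·9) + const.
Setting the derivative to zero: Σxᵢ(yᵢ − βxᵢ)/1 − β/9 = 0, so β = Σxᵢyᵢ / (Σxᵢ² + σ²/τ²).
Σxᵢyᵢ = 5·12 + 4·9 + 6·17 = 198; Σxᵢ² = 77; σ²/τ² = 1/9.
β̂_MAP = 198 / (77 + 1/9) = 198/(694/9) = 891/347 ≈ 2.568.

β̂_MAP = 2.568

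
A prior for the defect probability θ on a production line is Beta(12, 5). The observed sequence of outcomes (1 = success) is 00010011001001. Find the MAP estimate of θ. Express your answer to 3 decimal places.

Prior: Beta(12, 5).
Data: 5 successes in 14 trials (from the sequence). The binomial likelihood contributes θ^5(1−θ)^9, so the posterior is Beta(12+5, 5+9) = Beta(17, 14).
For Beta(a, b) with a, b > 1 the mode is (a−1)/(a+b−2) = 16/29 ≈ 0.552.

θ̂_MAP = 0.552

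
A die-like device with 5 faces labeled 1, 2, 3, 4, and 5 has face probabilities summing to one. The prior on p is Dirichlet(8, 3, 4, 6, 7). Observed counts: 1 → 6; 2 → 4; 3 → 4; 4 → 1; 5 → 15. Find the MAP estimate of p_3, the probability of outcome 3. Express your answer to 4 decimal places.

MAP estimate: 0.1321

The posterior is Dirichlet(αᵢ + nᵢ) = Dirichlet(14, 7, 8, 7, 22).
For a Dirichlet(a₁,…,a_K) with all aᵢ > 1, the mode has j-th component (aⱼ − 1)/(Σaᵢ − K).
Here Σaᵢ = 58 and K = 5, so p_3 = (8 − 1)/(58 − 5) = 7/53 ≈ 0.1321.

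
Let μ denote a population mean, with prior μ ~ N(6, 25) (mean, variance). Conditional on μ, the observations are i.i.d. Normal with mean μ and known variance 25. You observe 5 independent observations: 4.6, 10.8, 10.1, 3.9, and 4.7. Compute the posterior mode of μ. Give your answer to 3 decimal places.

n = 5; x̄ = (4.6 + 10.8 + 10.1 + 3.9 + 4.7)/5 = 34.1/5 = 6.82.
For a Normal prior and Normal likelihood with known variance, the posterior is Normal; its mode equals its mean, the precision-weighted average.
Prior precision 1/σ₀² = 1/25 = 0.04; data precision n/σ² = 5/25 = 0.2.
μ̂ = (0.04·6 + 0.2·6.82) / (0.04 + 0.2) = 1.604/0.24 = 401/60 ≈ 6.683.

μ̂_MAP = 6.683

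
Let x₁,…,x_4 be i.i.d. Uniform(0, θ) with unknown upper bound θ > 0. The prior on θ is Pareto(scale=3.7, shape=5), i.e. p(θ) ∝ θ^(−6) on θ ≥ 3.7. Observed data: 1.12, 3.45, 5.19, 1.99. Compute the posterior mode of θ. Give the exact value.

θ̂_MAP = 5.19

The Uniform(0, θ) likelihood is θ^(−n) for θ ≥ max(xᵢ), zero otherwise. Here max(xᵢ) = 5.19.
Posterior ∝ θ^(−6) · θ^(−4) = θ^(−10) on θ ≥ max(3.7, 5.19) = 5.19.
This density is strictly decreasing in θ, so the posterior mode lies at the lower boundary of the support.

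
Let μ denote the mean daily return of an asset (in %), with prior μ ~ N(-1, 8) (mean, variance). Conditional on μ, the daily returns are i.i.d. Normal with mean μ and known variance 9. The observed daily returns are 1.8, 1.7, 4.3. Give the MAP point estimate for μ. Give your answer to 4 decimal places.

μ̂_MAP = 1.6182

n = 3; x̄ = (1.8 + 1.7 + 4.3)/3 = 7.8/3 = 2.6.
For a Normal prior and Normal likelihood with known variance, the posterior is Normal; its mode equals its mean, the precision-weighted average.
Prior precision 1/σ₀² = 1/8 = 0.125; data precision n/σ² = 3/9 = 1/3.
μ̂ = (0.125·(-1) + (1/3)·2.6) / (0.125 + 1/3) = (89/120)/(11/24) = 89/55 ≈ 1.6182.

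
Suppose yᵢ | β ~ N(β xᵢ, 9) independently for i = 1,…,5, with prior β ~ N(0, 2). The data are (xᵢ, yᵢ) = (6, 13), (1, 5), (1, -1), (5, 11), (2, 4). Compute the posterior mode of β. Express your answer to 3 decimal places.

β̂_MAP = 2.028

log p(β | y) = −Σ(yᵢ − βxᵢ)²/(2·9) − β²/(2·2) + const.
Setting the derivative to zero: Σxᵢ(yᵢ − βxᵢ)/9 − β/2 = 0, so β = Σxᵢyᵢ / (Σxᵢ² + σ²/τ²).
Σxᵢyᵢ = 6·13 + 1·5 + 1·(-1) + 5·11 + 2·4 = 145; Σxᵢ² = 67; σ²/τ² = 4.5.
β̂_MAP = 145 / (67 + 4.5) = 145/71.5 ≈ 2.028.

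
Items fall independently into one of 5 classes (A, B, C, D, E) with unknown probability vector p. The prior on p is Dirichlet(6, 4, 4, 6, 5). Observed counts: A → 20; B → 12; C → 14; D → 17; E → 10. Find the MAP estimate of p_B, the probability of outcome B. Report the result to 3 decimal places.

MAP estimate of p_B = 0.161

The posterior is Dirichlet(αᵢ + nᵢ) = Dirichlet(26, 16, 18, 23, 15).
For a Dirichlet(a₁,…,a_K) with all aᵢ > 1, the mode has j-th component (aⱼ − 1)/(Σaᵢ − K).
Here Σaᵢ = 98 and K = 5, so p_B = (16 − 1)/(98 − 5) = 15/93 ≈ 0.161.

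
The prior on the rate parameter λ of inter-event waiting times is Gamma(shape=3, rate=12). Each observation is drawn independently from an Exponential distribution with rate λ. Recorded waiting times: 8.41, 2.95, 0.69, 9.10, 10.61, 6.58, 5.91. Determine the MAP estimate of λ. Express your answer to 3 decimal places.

The Exponential(rate=λ) likelihood is ∝ λ^n e^(−λΣtᵢ). Here n = 7 and Σtᵢ = 8.41 + 2.95 + 0.69 + 9.10 + 10.61 + 6.58 + 5.91 = 44.25.
Posterior ∝ λ^2e^(−12λ) · λ^7e^(−44.25λ) = λ^9e^(−56.25λ), i.e. Gamma(10, 56.25).
Mode = (a−1)/b = 9/56.25 ≈ 0.160.

λ̂_MAP = 0.160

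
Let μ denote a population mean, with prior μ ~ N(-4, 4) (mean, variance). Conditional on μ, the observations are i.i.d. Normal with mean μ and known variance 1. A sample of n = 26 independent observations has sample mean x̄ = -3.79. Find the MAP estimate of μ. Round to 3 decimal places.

n = 26, x̄ = -3.79.
For a Normal prior and Normal likelihood with known variance, the posterior is Normal; its mode equals its mean, the precision-weighted average.
Prior precision 1/σ₀² = 1/4 = 0.25; data precision n/σ² = 26/1 = 26.
μ̂ = (0.25·(-4) + 26·(-3.79)) / (0.25 + 26) = (-99.54)/26.25 = -3.792.

μ̂_MAP = -3.792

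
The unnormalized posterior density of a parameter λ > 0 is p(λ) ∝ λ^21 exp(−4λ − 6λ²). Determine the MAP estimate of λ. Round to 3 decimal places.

ℓ'(λ) = 21/λ − 4 − 12λ. Setting this to zero and multiplying by λ: 12λ² + 4λ − 21 = 0.
λ = (−4 + √(4² + 4·12·21)) / (2·12) = (−4 + √1024) / 24 = (−4 + 32)/24 = 7/6.
ℓ''(λ) = −21/λ² − 12 < 0, confirming a maximum.

λ̂_MAP = 1.167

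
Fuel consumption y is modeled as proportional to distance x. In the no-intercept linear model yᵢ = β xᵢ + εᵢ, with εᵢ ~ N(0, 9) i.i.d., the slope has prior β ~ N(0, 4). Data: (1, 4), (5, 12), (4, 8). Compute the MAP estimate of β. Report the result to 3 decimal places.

log p(β | y) = −Σ(yᵢ − βxᵢ)²/(2·9) − β²/(2·4) + const.
Setting the derivative to zero: Σxᵢ(yᵢ − βxᵢ)/9 − β/4 = 0, so β = Σxᵢyᵢ / (Σxᵢ² + σ²/τ²).
Σxᵢyᵢ = 1·4 + 5·12 + 4·8 = 96; Σxᵢ² = 42; σ²/τ² = 2.25.
β̂_MAP = 96 / (42 + 2.25) = 96/44.25 ≈ 2.169.

β̂_MAP = 2.169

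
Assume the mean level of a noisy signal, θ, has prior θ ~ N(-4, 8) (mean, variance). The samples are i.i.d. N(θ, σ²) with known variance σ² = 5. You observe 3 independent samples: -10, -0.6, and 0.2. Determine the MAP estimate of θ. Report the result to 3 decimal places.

n = 3; x̄ = ((-10) + (-0.6) + 0.2)/3 = -10.4/3 = -52/15 ≈ -3.4667.
For a Normal prior and Normal likelihood with known variance, the posterior is Normal; its mode equals its mean, the precision-weighted average.
Prior precision 1/σ₀² = 1/8 = 0.125; data precision n/σ² = 3/5 = 0.6.
θ̂ = (0.125·(-4) + 0.6·(-52/15)) / (0.125 + 0.6) = (-2.58)/0.725 = -516/145 ≈ -3.559.

θ̂_MAP = -3.559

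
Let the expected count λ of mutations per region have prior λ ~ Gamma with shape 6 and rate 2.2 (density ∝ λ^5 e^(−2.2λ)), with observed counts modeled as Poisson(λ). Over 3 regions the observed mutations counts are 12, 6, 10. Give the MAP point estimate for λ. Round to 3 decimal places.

λ̂_MAP = 6.346

Σxᵢ = 12+6+10 = 28, with n = 3.
Posterior ∝ λ^5e^(−2.2λ) · λ^28e^(−3λ) = λ^33e^(−5.2λ), i.e. Gamma(shape=34, rate=5.2).
The mode of a Gamma(a, b) with a ≥ 1 (shape–rate) is (a−1)/b = 33/5.2 ≈ 6.346.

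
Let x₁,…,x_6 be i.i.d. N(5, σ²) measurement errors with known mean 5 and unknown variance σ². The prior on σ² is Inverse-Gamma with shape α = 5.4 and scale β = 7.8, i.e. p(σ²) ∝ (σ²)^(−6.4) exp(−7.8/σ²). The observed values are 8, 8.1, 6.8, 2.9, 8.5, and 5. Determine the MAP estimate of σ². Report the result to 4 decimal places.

Sum of squared deviations about the known mean: SS = (8−5)² + (8.1−5)² + (6.8−5)² + (2.9−5)² + (8.5−5)² + (5−5)² = 38.51.
The Normal likelihood contributes (σ²)^(−n/2) exp(−SS/(2σ²)), so the posterior is Inverse-Gamma(α + n/2, β + SS/2) = Inverse-Gamma(8.4, 27.055).
The mode of Inverse-Gamma(a, b) is b/(a+1) = 27.055/9.4 ≈ 2.8782.

σ̂²_MAP = 2.8782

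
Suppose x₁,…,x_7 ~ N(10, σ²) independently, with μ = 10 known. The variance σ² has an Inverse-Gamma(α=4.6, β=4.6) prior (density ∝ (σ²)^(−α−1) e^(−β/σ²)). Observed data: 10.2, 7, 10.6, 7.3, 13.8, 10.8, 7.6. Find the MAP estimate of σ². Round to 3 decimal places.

Sum of squared deviations about the known mean: SS = (10.2−10)² + (7−10)² + (10.6−10)² + (7.3−10)² + (13.8−10)² + (10.8−10)² + (7.6−10)² = 37.53.
The Normal likelihood contributes (σ²)^(−n/2) exp(−SS/(2σ²)), so the posterior is Inverse-Gamma(α + n/2, β + SS/2) = Inverse-Gamma(8.1, 23.365).
The mode of Inverse-Gamma(a, b) is b/(a+1) = 23.365/9.1 ≈ 2.568.

σ̂²_MAP = 2.568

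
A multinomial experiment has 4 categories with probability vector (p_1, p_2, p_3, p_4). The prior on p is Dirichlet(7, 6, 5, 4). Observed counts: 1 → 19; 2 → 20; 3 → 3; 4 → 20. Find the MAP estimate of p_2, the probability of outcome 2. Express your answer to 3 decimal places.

MAP estimate: 0.313

The posterior is Dirichlet(αᵢ + nᵢ) = Dirichlet(26, 26, 8, 24).
For a Dirichlet(a₁,…,a_K) with all aᵢ > 1, the mode has j-th component (aⱼ − 1)/(Σaᵢ − K).
Here Σaᵢ = 84 and K = 4, so p_2 = (26 − 1)/(84 − 4) = 25/80 ≈ 0.313.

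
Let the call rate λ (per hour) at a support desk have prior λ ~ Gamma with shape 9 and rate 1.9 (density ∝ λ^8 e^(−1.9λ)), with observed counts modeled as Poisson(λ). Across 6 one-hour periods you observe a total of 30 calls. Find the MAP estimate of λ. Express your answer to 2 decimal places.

Σxᵢ = 30, n = 6.
Posterior ∝ λ^8e^(−1.9λ) · λ^30e^(−6λ) = λ^38e^(−7.9λ), i.e. Gamma(shape=39, rate=7.9).
The mode of a Gamma(a, b) with a ≥ 1 (shape–rate) is (a−1)/b = 38/7.9 ≈ 4.81.

λ̂_MAP = 4.81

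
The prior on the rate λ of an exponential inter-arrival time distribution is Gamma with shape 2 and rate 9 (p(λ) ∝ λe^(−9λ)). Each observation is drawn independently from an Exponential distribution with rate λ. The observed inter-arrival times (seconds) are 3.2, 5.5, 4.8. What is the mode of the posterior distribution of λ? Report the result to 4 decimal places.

The Exponential(rate=λ) likelihood is ∝ λ^n e^(−λΣtᵢ). Here n = 3 and Σtᵢ = 3.2 + 5.5 + 4.8 = 13.5.
Posterior ∝ λe^(−9λ) · λ^3e^(−13.5λ) = λ^4e^(−22.5λ), i.e. Gamma(5, 22.5).
Mode = (a−1)/b = 4/22.5 ≈ 0.1778.

λ̂_MAP = 0.1778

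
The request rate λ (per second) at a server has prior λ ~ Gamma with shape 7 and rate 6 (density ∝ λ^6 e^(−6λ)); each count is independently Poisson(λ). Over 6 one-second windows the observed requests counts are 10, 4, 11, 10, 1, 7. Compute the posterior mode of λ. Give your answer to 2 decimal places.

λ̂_MAP = 4.08

Σxᵢ = 10+4+11+10+1+7 = 43, with n = 6.
Posterior ∝ λ^6e^(−6λ) · λ^43e^(−6λ) = λ^49e^(−12λ), i.e. Gamma(shape=50, rate=12).
The mode of a Gamma(a, b) with a ≥ 1 (shape–rate) is (a−1)/b = 49/12 ≈ 4.08.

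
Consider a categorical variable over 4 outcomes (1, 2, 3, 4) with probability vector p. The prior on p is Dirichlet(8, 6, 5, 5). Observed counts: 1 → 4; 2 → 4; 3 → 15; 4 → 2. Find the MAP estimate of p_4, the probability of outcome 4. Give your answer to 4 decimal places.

MAP estimate: 0.1333

The posterior is Dirichlet(αᵢ + nᵢ) = Dirichlet(12, 10, 20, 7).
For a Dirichlet(a₁,…,a_K) with all aᵢ > 1, the mode has j-th component (aⱼ − 1)/(Σaᵢ − K).
Here Σaᵢ = 49 and K = 4, so p_4 = (7 − 1)/(49 − 4) = 6/45 ≈ 0.1333.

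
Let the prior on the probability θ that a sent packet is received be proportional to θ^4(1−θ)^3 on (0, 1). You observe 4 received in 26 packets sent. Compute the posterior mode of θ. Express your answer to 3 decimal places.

θ̂_MAP = 0.242

The prior density ∝ θ^4(1−θ)^3 is the kernel of Beta(5, 4).
Data: 4 successes in 26 trials. The binomial likelihood contributes θ^4(1−θ)^22, so the posterior is Beta(5+4, 4+22) = Beta(9, 26).
For Beta(a, b) with a, b > 1 the mode is (a−1)/(a+b−2) = 8/33 ≈ 0.242.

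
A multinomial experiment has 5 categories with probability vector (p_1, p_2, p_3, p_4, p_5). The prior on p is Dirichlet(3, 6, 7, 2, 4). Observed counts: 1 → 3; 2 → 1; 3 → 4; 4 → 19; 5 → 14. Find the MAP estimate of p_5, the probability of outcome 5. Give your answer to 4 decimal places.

MAP estimate: 0.2931

The posterior is Dirichlet(αᵢ + nᵢ) = Dirichlet(6, 7, 11, 21, 18).
For a Dirichlet(a₁,…,a_K) with all aᵢ > 1, the mode has j-th component (aⱼ − 1)/(Σaᵢ − K).
Here Σaᵢ = 63 and K = 5, so p_5 = (18 − 1)/(63 − 5) = 17/58 ≈ 0.2931.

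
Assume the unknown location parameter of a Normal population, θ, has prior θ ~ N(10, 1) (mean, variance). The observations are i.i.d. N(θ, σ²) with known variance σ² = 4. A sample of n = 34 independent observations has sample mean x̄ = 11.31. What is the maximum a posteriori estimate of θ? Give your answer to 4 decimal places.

θ̂_MAP = 11.1721

n = 34, x̄ = 11.31.
For a Normal prior and Normal likelihood with known variance, the posterior is Normal; its mode equals its mean, the precision-weighted average.
Prior precision 1/σ₀² = 1/1 = 1; data precision n/σ² = 34/4 = 8.5.
θ̂ = (1·10 + 8.5·11.31) / (1 + 8.5) = 106.135/9.5 = 21227/1900 ≈ 11.1721.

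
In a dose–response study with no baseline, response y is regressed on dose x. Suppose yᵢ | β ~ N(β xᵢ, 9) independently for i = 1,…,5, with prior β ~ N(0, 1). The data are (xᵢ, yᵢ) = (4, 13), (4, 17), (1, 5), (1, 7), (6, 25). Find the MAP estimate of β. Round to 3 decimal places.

log p(β | y) = −Σ(yᵢ − βxᵢ)²/(2·9) − β²/(2·1) + const.
Setting the derivative to zero: Σxᵢ(yᵢ − βxᵢ)/9 − β/1 = 0, so β = Σxᵢyᵢ / (Σxᵢ² + σ²/τ²).
Σxᵢyᵢ = 4·13 + 4·17 + 1·5 + 1·7 + 6·25 = 282; Σxᵢ² = 70; σ²/τ² = 9.
β̂_MAP = 282 / (70 + 9) = 282/79 ≈ 3.570.

β̂_MAP = 3.570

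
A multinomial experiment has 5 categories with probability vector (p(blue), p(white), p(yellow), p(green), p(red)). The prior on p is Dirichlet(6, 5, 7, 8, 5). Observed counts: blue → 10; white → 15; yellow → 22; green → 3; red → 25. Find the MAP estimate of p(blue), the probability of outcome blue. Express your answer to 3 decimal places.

MAP estimate of p(blue) = 0.149

The posterior is Dirichlet(αᵢ + nᵢ) = Dirichlet(16, 20, 29, 11, 30).
For a Dirichlet(a₁,…,a_K) with all aᵢ > 1, the mode has j-th component (aⱼ − 1)/(Σaᵢ − K).
Here Σaᵢ = 106 and K = 5, so p(blue) = (16 − 1)/(106 − 5) = 15/101 ≈ 0.149.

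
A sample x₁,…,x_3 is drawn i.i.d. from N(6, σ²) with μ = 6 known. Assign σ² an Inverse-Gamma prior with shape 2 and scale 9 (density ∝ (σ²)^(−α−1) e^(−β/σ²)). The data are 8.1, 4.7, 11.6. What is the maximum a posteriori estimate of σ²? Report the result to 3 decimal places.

σ̂²_MAP = 6.162

Sum of squared deviations about the known mean: SS = (8.1−6)² + (4.7−6)² + (11.6−6)² = 37.46.
The Normal likelihood contributes (σ²)^(−n/2) exp(−SS/(2σ²)), so the posterior is Inverse-Gamma(α + n/2, β + SS/2) = Inverse-Gamma(3.5, 27.73).
The mode of Inverse-Gamma(a, b) is b/(a+1) = 27.73/4.5 ≈ 6.162.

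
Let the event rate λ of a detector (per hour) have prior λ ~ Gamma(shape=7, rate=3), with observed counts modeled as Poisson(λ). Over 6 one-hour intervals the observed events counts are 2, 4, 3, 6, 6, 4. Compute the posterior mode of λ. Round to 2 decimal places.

λ̂_MAP = 3.44

Σxᵢ = 2+4+3+6+6+4 = 25, with n = 6.
Posterior ∝ λ^6e^(−3λ) · λ^25e^(−6λ) = λ^31e^(−9λ), i.e. Gamma(shape=32, rate=9).
The mode of a Gamma(a, b) with a ≥ 1 (shape–rate) is (a−1)/b = 31/9 ≈ 3.44.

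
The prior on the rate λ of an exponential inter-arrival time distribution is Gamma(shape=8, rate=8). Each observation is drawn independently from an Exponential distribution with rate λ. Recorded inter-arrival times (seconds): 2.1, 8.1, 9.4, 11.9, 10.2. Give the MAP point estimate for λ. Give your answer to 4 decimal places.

λ̂_MAP = 0.2414

The Exponential(rate=λ) likelihood is ∝ λ^n e^(−λΣtᵢ). Here n = 5 and Σtᵢ = 2.1 + 8.1 + 9.4 + 11.9 + 10.2 = 41.7.
Posterior ∝ λ^7e^(−8λ) · λ^5e^(−41.7λ) = λ^12e^(−49.7λ), i.e. Gamma(13, 49.7).
Mode = (a−1)/b = 12/49.7 ≈ 0.2414.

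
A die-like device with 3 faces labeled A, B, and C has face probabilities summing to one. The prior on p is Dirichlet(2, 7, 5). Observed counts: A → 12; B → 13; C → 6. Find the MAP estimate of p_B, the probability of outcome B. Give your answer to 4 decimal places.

The posterior is Dirichlet(αᵢ + nᵢ) = Dirichlet(14, 20, 11).
For a Dirichlet(a₁,…,a_K) with all aᵢ > 1, the mode has j-th component (aⱼ − 1)/(Σaᵢ − K).
Here Σaᵢ = 45 and K = 3, so p_B = (20 − 1)/(45 − 3) = 19/42 ≈ 0.4524.

MAP estimate of p_B = 0.4524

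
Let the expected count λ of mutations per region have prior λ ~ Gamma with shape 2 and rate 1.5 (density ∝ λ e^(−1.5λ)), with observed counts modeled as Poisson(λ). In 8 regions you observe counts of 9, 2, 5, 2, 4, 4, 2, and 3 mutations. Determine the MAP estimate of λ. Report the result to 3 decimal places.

λ̂_MAP = 3.368

Σxᵢ = 9+2+5+2+4+4+2+3 = 31, with n = 8.
Posterior ∝ λe^(−1.5λ) · λ^31e^(−8λ) = λ^32e^(−9.5λ), i.e. Gamma(shape=33, rate=9.5).
The mode of a Gamma(a, b) with a ≥ 1 (shape–rate) is (a−1)/b = 32/9.5 ≈ 3.368.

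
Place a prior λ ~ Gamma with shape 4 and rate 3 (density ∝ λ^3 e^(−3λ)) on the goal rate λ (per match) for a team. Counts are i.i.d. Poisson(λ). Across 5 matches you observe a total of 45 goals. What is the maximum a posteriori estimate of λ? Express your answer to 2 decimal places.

λ̂_MAP = 6.00

Σxᵢ = 45, n = 5.
Posterior ∝ λ^3e^(−3λ) · λ^45e^(−5λ) = λ^48e^(−8λ), i.e. Gamma(shape=49, rate=8).
The mode of a Gamma(a, b) with a ≥ 1 (shape–rate) is (a−1)/b = 48/8 ≈ 6.00.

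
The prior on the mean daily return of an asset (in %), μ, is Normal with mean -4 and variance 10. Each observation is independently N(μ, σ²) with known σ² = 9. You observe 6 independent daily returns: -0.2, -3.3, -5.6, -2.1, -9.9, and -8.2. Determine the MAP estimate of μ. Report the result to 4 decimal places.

n = 6; x̄ = ((-0.2) + (-3.3) + (-5.6) + (-2.1) + (-9.9) + (-8.2))/6 = -29.3/6 = -293/60 ≈ -4.8833.
For a Normal prior and Normal likelihood with known variance, the posterior is Normal; its mode equals its mean, the precision-weighted average.
Prior precision 1/σ₀² = 1/10 = 0.1; data precision n/σ² = 6/9 = 2/3.
μ̂ = (0.1·(-4) + (2/3)·(-293/60)) / (0.1 + 2/3) = (-329/90)/(23/30) = -329/69 ≈ -4.7681.

μ̂_MAP = -4.7681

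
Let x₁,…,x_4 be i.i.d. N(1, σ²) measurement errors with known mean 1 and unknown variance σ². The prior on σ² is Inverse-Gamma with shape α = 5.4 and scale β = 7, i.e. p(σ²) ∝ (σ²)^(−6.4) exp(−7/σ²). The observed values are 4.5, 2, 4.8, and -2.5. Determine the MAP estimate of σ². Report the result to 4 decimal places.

Sum of squared deviations about the known mean: SS = (4.5−1)² + (2−1)² + (4.8−1)² + (-2.5−1)² = 39.94.
The Normal likelihood contributes (σ²)^(−n/2) exp(−SS/(2σ²)), so the posterior is Inverse-Gamma(α + n/2, β + SS/2) = Inverse-Gamma(7.4, 26.97).
The mode of Inverse-Gamma(a, b) is b/(a+1) = 26.97/8.4 ≈ 3.2107.

σ̂²_MAP = 3.2107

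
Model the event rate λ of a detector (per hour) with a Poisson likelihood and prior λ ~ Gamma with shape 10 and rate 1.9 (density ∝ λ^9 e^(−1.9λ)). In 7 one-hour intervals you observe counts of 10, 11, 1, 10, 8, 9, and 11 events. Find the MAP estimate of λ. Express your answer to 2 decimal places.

Σxᵢ = 10+11+1+10+8+9+11 = 60, with n = 7.
Posterior ∝ λ^9e^(−1.9λ) · λ^60e^(−7λ) = λ^69e^(−8.9λ), i.e. Gamma(shape=70, rate=8.9).
The mode of a Gamma(a, b) with a ≥ 1 (shape–rate) is (a−1)/b = 69/8.9 ≈ 7.75.

λ̂_MAP = 7.75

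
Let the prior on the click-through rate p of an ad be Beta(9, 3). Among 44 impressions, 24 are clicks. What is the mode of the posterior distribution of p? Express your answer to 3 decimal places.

p̂_MAP = 0.593

Prior: Beta(9, 3).
Data: 24 successes in 44 trials. The binomial likelihood contributes p^24(1−p)^20, so the posterior is Beta(9+24, 3+20) = Beta(33, 23).
For Beta(a, b) with a, b > 1 the mode is (a−1)/(a+b−2) = 32/54 ≈ 0.593.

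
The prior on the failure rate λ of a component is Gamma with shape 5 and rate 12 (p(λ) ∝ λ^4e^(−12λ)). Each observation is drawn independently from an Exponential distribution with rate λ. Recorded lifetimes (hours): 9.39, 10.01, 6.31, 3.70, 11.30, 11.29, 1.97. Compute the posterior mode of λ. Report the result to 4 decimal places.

λ̂_MAP = 0.1667

The Exponential(rate=λ) likelihood is ∝ λ^n e^(−λΣtᵢ). Here n = 7 and Σtᵢ = 9.39 + 10.01 + 6.31 + 3.70 + 11.30 + 11.29 + 1.97 = 53.97.
Posterior ∝ λ^4e^(−12λ) · λ^7e^(−53.97λ) = λ^11e^(−65.97λ), i.e. Gamma(12, 65.97).
Mode = (a−1)/b = 11/65.97 ≈ 0.1667.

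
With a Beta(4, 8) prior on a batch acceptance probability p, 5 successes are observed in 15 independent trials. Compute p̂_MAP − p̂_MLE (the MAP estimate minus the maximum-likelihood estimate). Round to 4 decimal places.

Posterior is Beta(9, 18); MAP = (9−1)/(27−2) = 8/25 ≈ 0.32000.
MLE ignores the prior: p̂_MLE = k/n = 5/15 ≈ 0.33333.
Difference = 8/25 − 5/15 = -1/75 ≈ -0.0133.

MAP − MLE = -0.0133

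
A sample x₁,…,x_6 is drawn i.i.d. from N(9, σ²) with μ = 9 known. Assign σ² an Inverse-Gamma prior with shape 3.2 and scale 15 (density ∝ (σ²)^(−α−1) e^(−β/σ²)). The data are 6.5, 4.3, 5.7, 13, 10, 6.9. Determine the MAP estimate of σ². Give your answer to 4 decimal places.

σ̂²_MAP = 6.2944

Sum of squared deviations about the known mean: SS = (6.5−9)² + (4.3−9)² + (5.7−9)² + (13−9)² + (10−9)² + (6.9−9)² = 60.64.
The Normal likelihood contributes (σ²)^(−n/2) exp(−SS/(2σ²)), so the posterior is Inverse-Gamma(α + n/2, β + SS/2) = Inverse-Gamma(6.2, 45.32).
The mode of Inverse-Gamma(a, b) is b/(a+1) = 45.32/7.2 ≈ 6.2944.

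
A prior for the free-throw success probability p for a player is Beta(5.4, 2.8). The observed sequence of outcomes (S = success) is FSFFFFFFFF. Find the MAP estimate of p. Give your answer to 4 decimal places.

p̂_MAP = 0.3333

Prior: Beta(5.4, 2.8).
Data: 1 success in 10 trials (from the sequence). The binomial likelihood contributes p(1−p)^9, so the posterior is Beta(5.4+1, 2.8+9) = Beta(6.4, 11.8).
For Beta(a, b) with a, b > 1 the mode is (a−1)/(a+b−2) = 5.4/16.2 ≈ 0.3333.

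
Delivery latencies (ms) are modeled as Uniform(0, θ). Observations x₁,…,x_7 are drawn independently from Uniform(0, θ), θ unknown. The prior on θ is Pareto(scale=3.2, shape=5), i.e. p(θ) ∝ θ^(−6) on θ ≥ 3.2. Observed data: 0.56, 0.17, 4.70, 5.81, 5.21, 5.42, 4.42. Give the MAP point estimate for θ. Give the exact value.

θ̂_MAP = 5.81

The Uniform(0, θ) likelihood is θ^(−n) for θ ≥ max(xᵢ), zero otherwise. Here max(xᵢ) = 5.81.
Posterior ∝ θ^(−6) · θ^(−7) = θ^(−13) on θ ≥ max(3.2, 5.81) = 5.81.
This density is strictly decreasing in θ, so the posterior mode lies at the lower boundary of the support.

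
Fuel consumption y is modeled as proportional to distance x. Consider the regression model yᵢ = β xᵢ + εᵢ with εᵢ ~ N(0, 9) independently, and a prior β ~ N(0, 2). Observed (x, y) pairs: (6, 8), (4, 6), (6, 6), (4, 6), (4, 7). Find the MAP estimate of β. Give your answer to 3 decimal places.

β̂_MAP = 1.285

log p(β | y) = −Σ(yᵢ − βxᵢ)²/(2·9) − β²/(2·2) + const.
Setting the derivative to zero: Σxᵢ(yᵢ − βxᵢ)/9 − β/2 = 0, so β = Σxᵢyᵢ / (Σxᵢ² + σ²/τ²).
Σxᵢyᵢ = 6·8 + 4·6 + 6·6 + 4·6 + 4·7 = 160; Σxᵢ² = 120; σ²/τ² = 4.5.
β̂_MAP = 160 / (120 + 4.5) = 160/124.5 ≈ 1.285.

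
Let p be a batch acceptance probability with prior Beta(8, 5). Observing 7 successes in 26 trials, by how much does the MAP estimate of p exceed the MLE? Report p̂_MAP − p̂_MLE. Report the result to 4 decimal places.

MAP − MLE = 0.1091

Posterior is Beta(15, 24); MAP = (15−1)/(39−2) = 14/37 ≈ 0.37838.
MLE ignores the prior: p̂_MLE = k/n = 7/26 ≈ 0.26923.
Difference = 14/37 − 7/26 = 105/962 ≈ 0.1091.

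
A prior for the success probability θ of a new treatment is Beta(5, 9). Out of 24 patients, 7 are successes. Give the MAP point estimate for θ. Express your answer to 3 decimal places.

θ̂_MAP = 0.306

Prior: Beta(5, 9).
Data: 7 successes in 24 trials. The binomial likelihood contributes θ^7(1−θ)^17, so the posterior is Beta(5+7, 9+17) = Beta(12, 26).
For Beta(a, b) with a, b > 1 the mode is (a−1)/(a+b−2) = 11/36 ≈ 0.306.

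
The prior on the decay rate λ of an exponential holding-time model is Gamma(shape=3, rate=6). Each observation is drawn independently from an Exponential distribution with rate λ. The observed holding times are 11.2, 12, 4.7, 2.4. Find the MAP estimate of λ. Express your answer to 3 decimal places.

The Exponential(rate=λ) likelihood is ∝ λ^n e^(−λΣtᵢ). Here n = 4 and Σtᵢ = 11.2 + 12 + 4.7 + 2.4 = 30.3.
Posterior ∝ λ^2e^(−6λ) · λ^4e^(−30.3λ) = λ^6e^(−36.3λ), i.e. Gamma(7, 36.3).
Mode = (a−1)/b = 6/36.3 ≈ 0.165.

λ̂_MAP = 0.165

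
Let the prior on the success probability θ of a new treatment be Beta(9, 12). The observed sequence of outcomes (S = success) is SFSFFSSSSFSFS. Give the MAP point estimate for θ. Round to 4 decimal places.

Prior: Beta(9, 12).
Data: 8 successes in 13 trials (from the sequence). The binomial likelihood contributes θ^8(1−θ)^5, so the posterior is Beta(9+8, 12+5) = Beta(17, 17).
For Beta(a, b) with a, b > 1 the mode is (a−1)/(a+b−2) = 16/32 ≈ 0.5000.

θ̂_MAP = 0.5000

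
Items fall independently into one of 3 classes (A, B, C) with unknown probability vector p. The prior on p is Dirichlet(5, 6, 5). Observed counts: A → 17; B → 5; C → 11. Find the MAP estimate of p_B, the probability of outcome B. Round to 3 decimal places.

The posterior is Dirichlet(αᵢ + nᵢ) = Dirichlet(22, 11, 16).
For a Dirichlet(a₁,…,a_K) with all aᵢ > 1, the mode has j-th component (aⱼ − 1)/(Σaᵢ − K).
Here Σaᵢ = 49 and K = 3, so p_B = (11 − 1)/(49 − 3) = 10/46 ≈ 0.217.

MAP estimate of p_B = 0.217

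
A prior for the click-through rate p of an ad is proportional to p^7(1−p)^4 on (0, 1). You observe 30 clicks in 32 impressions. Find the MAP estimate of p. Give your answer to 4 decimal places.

The prior density ∝ p^7(1−p)^4 is the kernel of Beta(8, 5).
Data: 30 successes in 32 trials. The binomial likelihood contributes p^30(1−p)^2, so the posterior is Beta(8+30, 5+2) = Beta(38, 7).
For Beta(a, b) with a, b > 1 the mode is (a−1)/(a+b−2) = 37/43 ≈ 0.8605.

p̂_MAP = 0.8605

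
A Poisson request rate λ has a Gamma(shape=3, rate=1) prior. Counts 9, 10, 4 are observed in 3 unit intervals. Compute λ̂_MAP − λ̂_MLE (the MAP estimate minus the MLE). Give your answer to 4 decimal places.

MAP − MLE = -1.4167

Σxᵢ = 23. Posterior is Gamma(26, 4); MAP = (26−1)/4 = 25/4 ≈ 6.25000.
MLE = x̄ = 23/3 ≈ 7.66667.
Difference = 25/4 − 23/3 = -17/12 ≈ -1.4167.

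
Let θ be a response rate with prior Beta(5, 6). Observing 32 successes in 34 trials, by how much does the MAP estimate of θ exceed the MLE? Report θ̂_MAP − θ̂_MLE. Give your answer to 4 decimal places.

MAP − MLE = -0.1040

Posterior is Beta(37, 8); MAP = (37−1)/(45−2) = 36/43 ≈ 0.83721.
MLE ignores the prior: θ̂_MLE = k/n = 32/34 ≈ 0.94118.
Difference = 36/43 − 32/34 = -76/731 ≈ -0.1040.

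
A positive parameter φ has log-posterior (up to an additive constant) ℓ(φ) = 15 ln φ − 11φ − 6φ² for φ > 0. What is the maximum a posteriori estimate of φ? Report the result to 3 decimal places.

φ̂_MAP = 0.750

ℓ'(φ) = 15/φ − 11 − 12φ. Setting this to zero and multiplying by φ: 12φ² + 11φ − 15 = 0.
φ = (−11 + √(11² + 4·12·15)) / (2·12) = (−11 + √841) / 24 = (−11 + 29)/24 = 3/4.
ℓ''(φ) = −15/φ² − 12 < 0, confirming a maximum.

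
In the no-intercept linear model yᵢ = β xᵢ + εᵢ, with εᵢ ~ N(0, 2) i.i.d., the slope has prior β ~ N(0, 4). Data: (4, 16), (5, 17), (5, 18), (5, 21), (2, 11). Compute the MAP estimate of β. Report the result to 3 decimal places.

log p(β | y) = −Σ(yᵢ − βxᵢ)²/(2·2) − β²/(2·4) + const.
Setting the derivative to zero: Σxᵢ(yᵢ − βxᵢ)/2 − β/4 = 0, so β = Σxᵢyᵢ / (Σxᵢ² + σ²/τ²).
Σxᵢyᵢ = 4·16 + 5·17 + 5·18 + 5·21 + 2·11 = 366; Σxᵢ² = 95; σ²/τ² = 0.5.
β̂_MAP = 366 / (95 + 0.5) = 366/95.5 ≈ 3.832.

β̂_MAP = 3.832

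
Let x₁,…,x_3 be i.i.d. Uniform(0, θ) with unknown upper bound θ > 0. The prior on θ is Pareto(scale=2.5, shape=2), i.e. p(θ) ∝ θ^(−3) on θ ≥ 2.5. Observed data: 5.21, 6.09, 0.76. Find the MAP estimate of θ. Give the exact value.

θ̂_MAP = 6.09

The Uniform(0, θ) likelihood is θ^(−n) for θ ≥ max(xᵢ), zero otherwise. Here max(xᵢ) = 6.09.
Posterior ∝ θ^(−3) · θ^(−3) = θ^(−6) on θ ≥ max(2.5, 6.09) = 6.09.
This density is strictly decreasing in θ, so the posterior mode lies at the lower boundary of the support.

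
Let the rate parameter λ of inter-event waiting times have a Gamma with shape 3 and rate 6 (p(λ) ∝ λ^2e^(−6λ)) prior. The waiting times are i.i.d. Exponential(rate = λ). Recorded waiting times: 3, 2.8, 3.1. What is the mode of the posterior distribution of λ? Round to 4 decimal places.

The Exponential(rate=λ) likelihood is ∝ λ^n e^(−λΣtᵢ). Here n = 3 and Σtᵢ = 3 + 2.8 + 3.1 = 8.9.
Posterior ∝ λ^2e^(−6λ) · λ^3e^(−8.9λ) = λ^5e^(−14.9λ), i.e. Gamma(6, 14.9).
Mode = (a−1)/b = 5/14.9 ≈ 0.3356.

λ̂_MAP = 0.3356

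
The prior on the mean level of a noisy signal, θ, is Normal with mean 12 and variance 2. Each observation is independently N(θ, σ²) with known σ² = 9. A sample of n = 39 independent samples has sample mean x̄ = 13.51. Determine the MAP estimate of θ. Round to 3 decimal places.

n = 39, x̄ = 13.51.
For a Normal prior and Normal likelihood with known variance, the posterior is Normal; its mode equals its mean, the precision-weighted average.
Prior precision 1/σ₀² = 1/2 = 0.5; data precision n/σ² = 39/9 = 13/3.
θ̂ = (0.5·12 + (13/3)·13.51) / (0.5 + 13/3) = (19363/300)/(29/6) = 19363/1450 ≈ 13.354.

θ̂_MAP = 13.354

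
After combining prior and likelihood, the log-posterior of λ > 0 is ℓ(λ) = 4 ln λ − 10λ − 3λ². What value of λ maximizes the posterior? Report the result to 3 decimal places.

ℓ'(λ) = 4/λ − 10 − 6λ. Setting this to zero and multiplying by λ: 6λ² + 10λ − 4 = 0.
λ = (−10 + √(10² + 4·6·4)) / (2·6) = (−10 + √196) / 12 = (−10 + 14)/12 = 1/3.
ℓ''(λ) = −4/λ² − 6 < 0, confirming a maximum.

λ̂_MAP = 0.333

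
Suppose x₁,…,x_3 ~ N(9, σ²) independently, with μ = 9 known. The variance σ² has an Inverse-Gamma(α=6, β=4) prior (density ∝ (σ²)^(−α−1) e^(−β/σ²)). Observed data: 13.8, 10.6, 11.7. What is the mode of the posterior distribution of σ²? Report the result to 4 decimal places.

σ̂²_MAP = 2.4053

Sum of squared deviations about the known mean: SS = (13.8−9)² + (10.6−9)² + (11.7−9)² = 32.89.
The Normal likelihood contributes (σ²)^(−n/2) exp(−SS/(2σ²)), so the posterior is Inverse-Gamma(α + n/2, β + SS/2) = Inverse-Gamma(7.5, 20.445).
The mode of Inverse-Gamma(a, b) is b/(a+1) = 20.445/8.5 ≈ 2.4053.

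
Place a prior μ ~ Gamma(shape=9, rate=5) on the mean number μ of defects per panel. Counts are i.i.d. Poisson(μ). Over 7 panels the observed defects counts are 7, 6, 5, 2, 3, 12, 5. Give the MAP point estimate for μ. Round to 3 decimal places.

Σxᵢ = 7+6+5+2+3+12+5 = 40, with n = 7.
Posterior ∝ μ^8e^(−5μ) · μ^40e^(−7μ) = μ^48e^(−12μ), i.e. Gamma(shape=49, rate=12).
The mode of a Gamma(a, b) with a ≥ 1 (shape–rate) is (a−1)/b = 48/12 ≈ 4.000.

μ̂_MAP = 4.000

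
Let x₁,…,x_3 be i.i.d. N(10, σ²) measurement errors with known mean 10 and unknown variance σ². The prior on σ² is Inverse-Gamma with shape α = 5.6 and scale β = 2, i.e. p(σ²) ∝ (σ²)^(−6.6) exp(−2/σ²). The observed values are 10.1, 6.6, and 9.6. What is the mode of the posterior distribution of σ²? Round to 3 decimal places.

σ̂²_MAP = 0.971

Sum of squared deviations about the known mean: SS = (10.1−10)² + (6.6−10)² + (9.6−10)² = 11.73.
The Normal likelihood contributes (σ²)^(−n/2) exp(−SS/(2σ²)), so the posterior is Inverse-Gamma(α + n/2, β + SS/2) = Inverse-Gamma(7.1, 7.865).
The mode of Inverse-Gamma(a, b) is b/(a+1) = 7.865/8.1 ≈ 0.971.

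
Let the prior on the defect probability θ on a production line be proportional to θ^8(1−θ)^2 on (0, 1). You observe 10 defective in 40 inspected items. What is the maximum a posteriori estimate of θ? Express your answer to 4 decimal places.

θ̂_MAP = 0.3600

The prior density ∝ θ^8(1−θ)^2 is the kernel of Beta(9, 3).
Data: 10 successes in 40 trials. The binomial likelihood contributes θ^10(1−θ)^30, so the posterior is Beta(9+10, 3+30) = Beta(19, 33).
For Beta(a, b) with a, b > 1 the mode is (a−1)/(a+b−2) = 18/50 ≈ 0.3600.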